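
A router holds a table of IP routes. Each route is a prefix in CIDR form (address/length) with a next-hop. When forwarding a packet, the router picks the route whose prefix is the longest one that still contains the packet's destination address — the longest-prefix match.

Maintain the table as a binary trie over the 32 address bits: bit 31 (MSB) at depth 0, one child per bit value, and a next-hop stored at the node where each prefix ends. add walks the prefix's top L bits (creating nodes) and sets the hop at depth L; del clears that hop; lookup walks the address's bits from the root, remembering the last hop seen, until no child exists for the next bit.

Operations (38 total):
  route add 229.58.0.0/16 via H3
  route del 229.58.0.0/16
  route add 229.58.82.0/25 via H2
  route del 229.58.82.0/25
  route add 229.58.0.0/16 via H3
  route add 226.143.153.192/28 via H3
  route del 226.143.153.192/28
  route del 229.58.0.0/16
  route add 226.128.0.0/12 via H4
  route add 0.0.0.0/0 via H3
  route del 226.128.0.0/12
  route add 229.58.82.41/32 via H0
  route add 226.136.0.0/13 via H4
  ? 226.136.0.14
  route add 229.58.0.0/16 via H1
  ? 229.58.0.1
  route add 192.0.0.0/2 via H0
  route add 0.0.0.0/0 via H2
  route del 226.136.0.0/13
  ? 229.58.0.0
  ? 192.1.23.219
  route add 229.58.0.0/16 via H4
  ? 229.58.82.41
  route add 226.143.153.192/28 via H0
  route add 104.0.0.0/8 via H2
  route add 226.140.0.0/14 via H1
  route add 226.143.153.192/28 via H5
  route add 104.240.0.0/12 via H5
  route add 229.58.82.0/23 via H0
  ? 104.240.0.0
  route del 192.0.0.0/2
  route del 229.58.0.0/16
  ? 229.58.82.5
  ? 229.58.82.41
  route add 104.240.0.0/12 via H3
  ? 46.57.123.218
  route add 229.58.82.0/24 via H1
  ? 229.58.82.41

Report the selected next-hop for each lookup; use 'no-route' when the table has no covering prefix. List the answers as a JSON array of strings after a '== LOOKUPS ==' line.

Process each operation:
  + 229.58.0.0/16 (H3) depth=16
  del 229.58.0.0/16 (clear depth 16)
  + 229.58.82.0/25 (H2) depth=25
  del 229.58.82.0/25 (clear depth 25)
  + 229.58.0.0/16 (H3) depth=16
  + 226.143.153.192/28 (H3) depth=28
  del 226.143.153.192/28 (clear depth 28)
  del 229.58.0.0/16 (clear depth 16)
  + 226.128.0.0/12 (H4) depth=12
  + 0.0.0.0/0 (H3) depth=0
  del 226.128.0.0/12 (clear depth 12)
  + 229.58.82.41/32 (H0) depth=32
  + 226.136.0.0/13 (H4) depth=13
  ? 226.136.0.14  path d0:H3→d1:-→d2:-→d3:-→d4:-→d5:-→d6:-→d7:-→d8:-→d9:-→d10:-→d11:-→d12:-→d13:H4  best=H4
  + 229.58.0.0/16 (H1) depth=16
  ? 229.58.0.1  path d0:H3→d1:-→d2:-→d3:-→d4:-→d5:-→d6:-→d7:-→d8:-→d9:-→d10:-→d11:-→d12:-→d13:-→d14:-→d15:-→d16:H1→d17:-  best=H1
  + 192.0.0.0/2 (H0) depth=2
  + 0.0.0.0/0 (H2) depth=0
  del 226.136.0.0/13 (clear depth 13)
  ? 229.58.0.0  path d0:H2→d1:-→d2:H0→d3:-→d4:-→d5:-→d6:-→d7:-→d8:-→d9:-→d10:-→d11:-→d12:-→d13:-→d14:-→d15:-→d16:H1→d17:-  best=H1
  ? 192.1.23.219  path d0:H2→d1:-→d2:H0  best=H0
  + 229.58.0.0/16 (H4) depth=16
  ? 229.58.82.41  path d0:H2→d1:-→d2:H0→d3:-→d4:-→d5:-→d6:-→d7:-→d8:-→d9:-→d10:-→d11:-→d12:-→d13:-→d14:-→d15:-→d16:H4→d17:-→d18:-→d19:-→d20:-→d21:-→d22:-→d23:-→d24:-→d25:-→d26:-→d27:-→d28:-→d29:-→d30:-→d31:-→d32:H0  best=H0
  + 226.143.153.192/28 (H0) depth=28
  + 104.0.0.0/8 (H2) depth=8
  + 226.140.0.0/14 (H1) depth=14
  + 226.143.153.192/28 (H5) depth=28
  + 104.240.0.0/12 (H5) depth=12
  + 229.58.82.0/23 (H0) depth=23
  ? 104.240.0.0  path d0:H2→d1:-→d2:-→d3:-→d4:-→d5:-→d6:-→d7:-→d8:H2→d9:-→d10:-→d11:-→d12:H5  best=H5
  del 192.0.0.0/2 (clear depth 2)
  del 229.58.0.0/16 (clear depth 16)
  ? 229.58.82.5  path d0:H2→d1:-→d2:-→d3:-→d4:-→d5:-→d6:-→d7:-→d8:-→d9:-→d10:-→d11:-→d12:-→d13:-→d14:-→d15:-→d16:-→d17:-→d18:-→d19:-→d20:-→d21:-→d22:-→d23:H0→d24:-→d25:-→d26:-  best=H0
  ? 229.58.82.41  path d0:H2→d1:-→d2:-→d3:-→d4:-→d5:-→d6:-→d7:-→d8:-→d9:-→d10:-→d11:-→d12:-→d13:-→d14:-→d15:-→d16:-→d17:-→d18:-→d19:-→d20:-→d21:-→d22:-→d23:H0→d24:-→d25:-→d26:-→d27:-→d28:-→d29:-→d30:-→d31:-→d32:H0  best=H0
  + 104.240.0.0/12 (H3) depth=12
  ? 46.57.123.218  path d0:H2→d1:-  best=H2
  + 229.58.82.0/24 (H1) depth=24
  ? 229.58.82.41  path d0:H2→d1:-→d2:-→d3:-→d4:-→d5:-→d6:-→d7:-→d8:-→d9:-→d10:-→d11:-→d12:-→d13:-→d14:-→d15:-→d16:-→d17:-→d18:-→d19:-→d20:-→d21:-→d22:-→d23:H0→d24:H1→d25:-→d26:-→d27:-→d28:-→d29:-→d30:-→d31:-→d32:H0  best=H0

== LOOKUPS ==
["H4","H1","H1","H0","H0","H5","H0","H0","H2","H0"]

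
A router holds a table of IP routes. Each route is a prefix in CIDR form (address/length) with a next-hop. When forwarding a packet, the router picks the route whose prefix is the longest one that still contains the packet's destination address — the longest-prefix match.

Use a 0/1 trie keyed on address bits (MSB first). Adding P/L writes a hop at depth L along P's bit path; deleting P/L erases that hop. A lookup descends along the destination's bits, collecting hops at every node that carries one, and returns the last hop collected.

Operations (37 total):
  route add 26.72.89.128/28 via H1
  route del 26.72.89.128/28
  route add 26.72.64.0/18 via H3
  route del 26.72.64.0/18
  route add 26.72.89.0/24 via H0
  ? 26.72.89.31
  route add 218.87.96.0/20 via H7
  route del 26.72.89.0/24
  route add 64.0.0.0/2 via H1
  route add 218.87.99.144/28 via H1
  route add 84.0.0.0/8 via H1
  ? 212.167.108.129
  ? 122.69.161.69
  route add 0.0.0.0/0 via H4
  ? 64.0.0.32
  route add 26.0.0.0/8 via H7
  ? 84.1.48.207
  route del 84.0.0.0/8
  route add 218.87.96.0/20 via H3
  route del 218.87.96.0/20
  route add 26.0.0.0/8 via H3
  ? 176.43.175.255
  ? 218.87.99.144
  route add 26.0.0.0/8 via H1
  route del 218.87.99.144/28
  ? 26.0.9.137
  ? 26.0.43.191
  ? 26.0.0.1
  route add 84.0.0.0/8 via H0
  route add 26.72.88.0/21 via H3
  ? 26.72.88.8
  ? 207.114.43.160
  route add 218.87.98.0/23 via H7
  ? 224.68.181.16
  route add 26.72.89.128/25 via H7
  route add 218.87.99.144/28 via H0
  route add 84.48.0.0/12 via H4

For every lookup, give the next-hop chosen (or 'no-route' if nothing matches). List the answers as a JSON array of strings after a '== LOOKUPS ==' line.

Apply in order:
  add 26.72.89.128/28 -> H1 at depth 28
  - 26.72.89.128/28 clear@28
  add 26.72.64.0/18 -> H3 at depth 18
  - 26.72.64.0/18 clear@18
  add 26.72.89.0/24 -> H0 at depth 24
  Q 26.72.89.31: descend 000110100100100001011001 ; hops seen [H0] ; pick H0
  add 218.87.96.0/20 -> H7 at depth 20
  - 26.72.89.0/24 clear@24
  add 64.0.0.0/2 -> H1 at depth 2
  add 218.87.99.144/28 -> H1 at depth 28
  add 84.0.0.0/8 -> H1 at depth 8
  Q 212.167.108.129: descend 1101 ; hops seen [∅] ; pick no-route
  Q 122.69.161.69: descend 01 ; hops seen [H1] ; pick H1
  add 0.0.0.0/0 -> H4 at depth 0
  Q 64.0.0.32: descend 010 ; hops seen [H4,H1] ; pick H1
  add 26.0.0.0/8 -> H7 at depth 8
  Q 84.1.48.207: descend 01010100 ; hops seen [H4,H1,H1] ; pick H1
  - 84.0.0.0/8 clear@8
  add 218.87.96.0/20 -> H3 at depth 20
  - 218.87.96.0/20 clear@20
  add 26.0.0.0/8 -> H3 at depth 8
  Q 176.43.175.255: descend 1 ; hops seen [H4] ; pick H4
  Q 218.87.99.144: descend 1101101001010111011000111001 ; hops seen [H4,H1] ; pick H1
  add 26.0.0.0/8 -> H1 at depth 8
  - 218.87.99.144/28 clear@28
  Q 26.0.9.137: descend 000110100 ; hops seen [H4,H1] ; pick H1
  Q 26.0.43.191: descend 000110100 ; hops seen [H4,H1] ; pick H1
  Q 26.0.0.1: descend 000110100 ; hops seen [H4,H1] ; pick H1
  add 84.0.0.0/8 -> H0 at depth 8
  add 26.72.88.0/21 -> H3 at depth 21
  Q 26.72.88.8: descend 00011010010010000101100 ; hops seen [H4,H1,H3] ; pick H3
  Q 207.114.43.160: descend 110 ; hops seen [H4] ; pick H4
  add 218.87.98.0/23 -> H7 at depth 23
  Q 224.68.181.16: descend 11 ; hops seen [H4] ; pick H4
  add 26.72.89.128/25 -> H7 at depth 25
  add 218.87.99.144/28 -> H0 at depth 28
  add 84.48.0.0/12 -> H4 at depth 12

== LOOKUPS ==
["H0","no-route","H1","H1","H1","H4","H1","H1","H1","H1","H3","H4","H4"]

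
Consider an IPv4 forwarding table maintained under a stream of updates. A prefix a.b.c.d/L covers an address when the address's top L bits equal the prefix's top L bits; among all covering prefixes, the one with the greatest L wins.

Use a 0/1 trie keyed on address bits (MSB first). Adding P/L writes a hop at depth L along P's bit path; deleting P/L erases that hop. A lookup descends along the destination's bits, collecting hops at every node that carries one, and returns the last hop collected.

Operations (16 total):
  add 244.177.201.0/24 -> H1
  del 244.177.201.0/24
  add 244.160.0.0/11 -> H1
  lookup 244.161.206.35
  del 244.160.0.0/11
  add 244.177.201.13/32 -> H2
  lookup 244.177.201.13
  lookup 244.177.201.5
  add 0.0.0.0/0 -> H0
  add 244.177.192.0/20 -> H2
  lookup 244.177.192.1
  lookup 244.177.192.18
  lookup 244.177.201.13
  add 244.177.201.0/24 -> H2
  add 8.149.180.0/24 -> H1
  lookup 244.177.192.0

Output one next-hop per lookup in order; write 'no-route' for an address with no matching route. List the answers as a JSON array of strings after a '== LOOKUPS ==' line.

Apply in order:
  + 244.177.201.0/24 (H1) depth=24
  del 244.177.201.0/24 (clear depth 24)
  + 244.160.0.0/11 (H1) depth=11
  Q 244.161.206.35: descend 11110100101 ; hops seen [H1] ; pick H1
  del 244.160.0.0/11 (clear depth 11)
  + 244.177.201.13/32 (H2) depth=32
  Q 244.177.201.13: descend 11110100101100011100100100001101 ; hops seen [H2] ; pick H2
  Q 244.177.201.5: descend 1111010010110001110010010000 ; hops seen [∅] ; pick no-route
  + 0.0.0.0/0 (H0) depth=0
  + 244.177.192.0/20 (H2) depth=20
  Q 244.177.192.1: descend 11110100101100011100 ; hops seen [H0,H2] ; pick H2
  Q 244.177.192.18: descend 11110100101100011100 ; hops seen [H0,H2] ; pick H2
  Q 244.177.201.13: descend 11110100101100011100100100001101 ; hops seen [H0,H2,H2] ; pick H2
  + 244.177.201.0/24 (H2) depth=24
  + 8.149.180.0/24 (H1) depth=24
  Q 244.177.192.0: descend 11110100101100011100 ; hops seen [H0,H2] ; pick H2

== LOOKUPS ==
["H1","H2","no-route","H2","H2","H2","H2"]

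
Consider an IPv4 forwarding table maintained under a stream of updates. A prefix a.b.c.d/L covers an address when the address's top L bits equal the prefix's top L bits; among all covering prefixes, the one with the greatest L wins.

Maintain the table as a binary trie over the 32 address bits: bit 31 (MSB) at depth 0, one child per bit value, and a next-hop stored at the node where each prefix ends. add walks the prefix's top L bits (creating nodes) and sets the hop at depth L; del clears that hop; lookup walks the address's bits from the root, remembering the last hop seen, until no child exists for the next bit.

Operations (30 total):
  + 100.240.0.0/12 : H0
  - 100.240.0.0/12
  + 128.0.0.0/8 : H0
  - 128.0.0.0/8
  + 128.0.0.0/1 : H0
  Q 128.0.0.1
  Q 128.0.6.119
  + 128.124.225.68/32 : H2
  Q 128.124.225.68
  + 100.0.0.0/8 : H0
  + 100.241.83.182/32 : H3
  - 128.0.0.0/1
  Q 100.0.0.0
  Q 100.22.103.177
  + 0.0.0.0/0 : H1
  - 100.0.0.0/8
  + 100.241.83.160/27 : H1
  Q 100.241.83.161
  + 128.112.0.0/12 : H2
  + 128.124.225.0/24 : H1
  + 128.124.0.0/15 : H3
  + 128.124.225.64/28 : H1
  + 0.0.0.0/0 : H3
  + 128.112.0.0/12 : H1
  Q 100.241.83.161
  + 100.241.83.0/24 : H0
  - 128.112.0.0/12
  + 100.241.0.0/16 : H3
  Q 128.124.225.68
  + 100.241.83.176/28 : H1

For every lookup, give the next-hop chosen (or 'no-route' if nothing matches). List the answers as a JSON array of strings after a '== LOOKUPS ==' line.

Apply in order:
  add 100.240.0.0/12 -> H0 at depth 12
  - 100.240.0.0/12 clear@12
  add 128.0.0.0/8 -> H0 at depth 8
  - 128.0.0.0/8 clear@8
  add 128.0.0.0/1 -> H0 at depth 1
  ? 128.0.0.1  path d0:-→d1:H0→d2:-→d3:-→d4:-→d5:-→d6:-→d7:-→d8:-  best=H0
  ? 128.0.6.119  path d0:-→d1:H0→d2:-→d3:-→d4:-→d5:-→d6:-→d7:-→d8:-  best=H0
  add 128.124.225.68/32 -> H2 at depth 32
  ? 128.124.225.68  path d0:-→d1:H0→d2:-→d3:-→d4:-→d5:-→d6:-→d7:-→d8:-→d9:-→d10:-→d11:-→d12:-→d13:-→d14:-→d15:-→d16:-→d17:-→d18:-→d19:-→d20:-→d21:-→d22:-→d23:-→d24:-→d25:-→d26:-→d27:-→d28:-→d29:-→d30:-→d31:-→d32:H2  best=H2
  add 100.0.0.0/8 -> H0 at depth 8
  add 100.241.83.182/32 -> H3 at depth 32
  - 128.0.0.0/1 clear@1
  ? 100.0.0.0  path d0:-→d1:-→d2:-→d3:-→d4:-→d5:-→d6:-→d7:-→d8:H0  best=H0
  ? 100.22.103.177  path d0:-→d1:-→d2:-→d3:-→d4:-→d5:-→d6:-→d7:-→d8:H0  best=H0
  add 0.0.0.0/0 -> H1 at depth 0
  - 100.0.0.0/8 clear@8
  add 100.241.83.160/27 -> H1 at depth 27
  ? 100.241.83.161  path d0:H1→d1:-→d2:-→d3:-→d4:-→d5:-→d6:-→d7:-→d8:-→d9:-→d10:-→d11:-→d12:-→d13:-→d14:-→d15:-→d16:-→d17:-→d18:-→d19:-→d20:-→d21:-→d22:-→d23:-→d24:-→d25:-→d26:-→d27:H1  best=H1
  add 128.112.0.0/12 -> H2 at depth 12
  add 128.124.225.0/24 -> H1 at depth 24
  add 128.124.0.0/15 -> H3 at depth 15
  add 128.124.225.64/28 -> H1 at depth 28
  add 0.0.0.0/0 -> H3 at depth 0
  add 128.112.0.0/12 -> H1 at depth 12
  ? 100.241.83.161  path d0:H3→d1:-→d2:-→d3:-→d4:-→d5:-→d6:-→d7:-→d8:-→d9:-→d10:-→d11:-→d12:-→d13:-→d14:-→d15:-→d16:-→d17:-→d18:-→d19:-→d20:-→d21:-→d22:-→d23:-→d24:-→d25:-→d26:-→d27:H1  best=H1
  add 100.241.83.0/24 -> H0 at depth 24
  - 128.112.0.0/12 clear@12
  add 100.241.0.0/16 -> H3 at depth 16
  ? 128.124.225.68  path d0:H3→d1:-→d2:-→d3:-→d4:-→d5:-→d6:-→d7:-→d8:-→d9:-→d10:-→d11:-→d12:-→d13:-→d14:-→d15:H3→d16:-→d17:-→d18:-→d19:-→d20:-→d21:-→d22:-→d23:-→d24:H1→d25:-→d26:-→d27:-→d28:H1→d29:-→d30:-→d31:-→d32:H2  best=H2
  add 100.241.83.176/28 -> H1 at depth 28

== LOOKUPS ==
["H0","H0","H2","H0","H0","H1","H1","H2"]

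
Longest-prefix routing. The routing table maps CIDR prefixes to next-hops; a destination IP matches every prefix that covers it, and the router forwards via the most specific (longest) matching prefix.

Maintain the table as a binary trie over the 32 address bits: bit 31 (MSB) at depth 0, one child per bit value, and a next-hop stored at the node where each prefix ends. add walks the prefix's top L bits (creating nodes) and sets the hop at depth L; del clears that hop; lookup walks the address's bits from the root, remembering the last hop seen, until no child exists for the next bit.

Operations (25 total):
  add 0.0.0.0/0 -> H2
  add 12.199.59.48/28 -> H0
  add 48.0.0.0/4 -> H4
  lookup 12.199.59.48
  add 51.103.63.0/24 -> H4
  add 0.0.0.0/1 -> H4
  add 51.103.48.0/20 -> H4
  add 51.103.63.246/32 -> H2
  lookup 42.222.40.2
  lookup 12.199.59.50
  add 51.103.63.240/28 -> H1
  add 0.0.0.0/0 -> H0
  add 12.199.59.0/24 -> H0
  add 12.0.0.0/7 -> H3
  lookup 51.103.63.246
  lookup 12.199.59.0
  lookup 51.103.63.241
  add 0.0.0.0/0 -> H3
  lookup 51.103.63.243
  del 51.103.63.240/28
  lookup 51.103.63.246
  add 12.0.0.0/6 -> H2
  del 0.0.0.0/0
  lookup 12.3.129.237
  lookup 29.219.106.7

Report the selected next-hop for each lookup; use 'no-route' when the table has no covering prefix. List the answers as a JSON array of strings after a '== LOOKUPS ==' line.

Apply in order:
  add 0.0.0.0/0 -> H2 at depth 0
  add 12.199.59.48/28 -> H0 at depth 28
  add 48.0.0.0/4 -> H4 at depth 4
  lookup 12.199.59.48: bits 0000110011000111001110110011 walk d0:H2→d1:-→d2:-→d3:-→d4:-→d5:-→d6:-→d7:-→d8:-→d9:-→d10:-→d11:-→d12:-→d13:-→d14:-→d15:-→d16:-→d17:-→d18:-→d19:-→d20:-→d21:-→d22:-→d23:-→d24:-→d25:-→d26:-→d27:-→d28:H0 -> H0
  add 51.103.63.0/24 -> H4 at depth 24
  add 0.0.0.0/1 -> H4 at depth 1
  add 51.103.48.0/20 -> H4 at depth 20
  add 51.103.63.246/32 -> H2 at depth 32
  lookup 42.222.40.2: bits 001 walk d0:H2→d1:H4→d2:-→d3:- -> H4
  lookup 12.199.59.50: bits 0000110011000111001110110011 walk d0:H2→d1:H4→d2:-→d3:-→d4:-→d5:-→d6:-→d7:-→d8:-→d9:-→d10:-→d11:-→d12:-→d13:-→d14:-→d15:-→d16:-→d17:-→d18:-→d19:-→d20:-→d21:-→d22:-→d23:-→d24:-→d25:-→d26:-→d27:-→d28:H0 -> H0
  add 51.103.63.240/28 -> H1 at depth 28
  add 0.0.0.0/0 -> H0 at depth 0
  add 12.199.59.0/24 -> H0 at depth 24
  add 12.0.0.0/7 -> H3 at depth 7
  lookup 51.103.63.246: bits 00110011011001110011111111110110 walk d0:H0→d1:H4→d2:-→d3:-→d4:H4→d5:-→d6:-→d7:-→d8:-→d9:-→d10:-→d11:-→d12:-→d13:-→d14:-→d15:-→d16:-→d17:-→d18:-→d19:-→d20:H4→d21:-→d22:-→d23:-→d24:H4→d25:-→d26:-→d27:-→d28:H1→d29:-→d30:-→d31:-→d32:H2 -> H2
  lookup 12.199.59.0: bits 00001100110001110011101100 walk d0:H0→d1:H4→d2:-→d3:-→d4:-→d5:-→d6:-→d7:H3→d8:-→d9:-→d10:-→d11:-→d12:-→d13:-→d14:-→d15:-→d16:-→d17:-→d18:-→d19:-→d20:-→d21:-→d22:-→d23:-→d24:H0→d25:-→d26:- -> H0
  lookup 51.103.63.241: bits 00110011011001110011111111110 walk d0:H0→d1:H4→d2:-→d3:-→d4:H4→d5:-→d6:-→d7:-→d8:-→d9:-→d10:-→d11:-→d12:-→d13:-→d14:-→d15:-→d16:-→d17:-→d18:-→d19:-→d20:H4→d21:-→d22:-→d23:-→d24:H4→d25:-→d26:-→d27:-→d28:H1→d29:- -> H1
  add 0.0.0.0/0 -> H3 at depth 0
  lookup 51.103.63.243: bits 00110011011001110011111111110 walk d0:H3→d1:H4→d2:-→d3:-→d4:H4→d5:-→d6:-→d7:-→d8:-→d9:-→d10:-→d11:-→d12:-→d13:-→d14:-→d15:-→d16:-→d17:-→d18:-→d19:-→d20:H4→d21:-→d22:-→d23:-→d24:H4→d25:-→d26:-→d27:-→d28:H1→d29:- -> H1
  del 51.103.63.240/28 (clear depth 28)
  lookup 51.103.63.246: bits 00110011011001110011111111110110 walk d0:H3→d1:H4→d2:-→d3:-→d4:H4→d5:-→d6:-→d7:-→d8:-→d9:-→d10:-→d11:-→d12:-→d13:-→d14:-→d15:-→d16:-→d17:-→d18:-→d19:-→d20:H4→d21:-→d22:-→d23:-→d24:H4→d25:-→d26:-→d27:-→d28:-→d29:-→d30:-→d31:-→d32:H2 -> H2
  add 12.0.0.0/6 -> H2 at depth 6
  del 0.0.0.0/0 (clear depth 0)
  lookup 12.3.129.237: bits 00001100 walk d0:-→d1:H4→d2:-→d3:-→d4:-→d5:-→d6:H2→d7:H3→d8:- -> H3
  lookup 29.219.106.7: bits 000 walk d0:-→d1:H4→d2:-→d3:- -> H4

== LOOKUPS ==
["H0","H4","H0","H2","H0","H1","H1","H2","H3","H4"]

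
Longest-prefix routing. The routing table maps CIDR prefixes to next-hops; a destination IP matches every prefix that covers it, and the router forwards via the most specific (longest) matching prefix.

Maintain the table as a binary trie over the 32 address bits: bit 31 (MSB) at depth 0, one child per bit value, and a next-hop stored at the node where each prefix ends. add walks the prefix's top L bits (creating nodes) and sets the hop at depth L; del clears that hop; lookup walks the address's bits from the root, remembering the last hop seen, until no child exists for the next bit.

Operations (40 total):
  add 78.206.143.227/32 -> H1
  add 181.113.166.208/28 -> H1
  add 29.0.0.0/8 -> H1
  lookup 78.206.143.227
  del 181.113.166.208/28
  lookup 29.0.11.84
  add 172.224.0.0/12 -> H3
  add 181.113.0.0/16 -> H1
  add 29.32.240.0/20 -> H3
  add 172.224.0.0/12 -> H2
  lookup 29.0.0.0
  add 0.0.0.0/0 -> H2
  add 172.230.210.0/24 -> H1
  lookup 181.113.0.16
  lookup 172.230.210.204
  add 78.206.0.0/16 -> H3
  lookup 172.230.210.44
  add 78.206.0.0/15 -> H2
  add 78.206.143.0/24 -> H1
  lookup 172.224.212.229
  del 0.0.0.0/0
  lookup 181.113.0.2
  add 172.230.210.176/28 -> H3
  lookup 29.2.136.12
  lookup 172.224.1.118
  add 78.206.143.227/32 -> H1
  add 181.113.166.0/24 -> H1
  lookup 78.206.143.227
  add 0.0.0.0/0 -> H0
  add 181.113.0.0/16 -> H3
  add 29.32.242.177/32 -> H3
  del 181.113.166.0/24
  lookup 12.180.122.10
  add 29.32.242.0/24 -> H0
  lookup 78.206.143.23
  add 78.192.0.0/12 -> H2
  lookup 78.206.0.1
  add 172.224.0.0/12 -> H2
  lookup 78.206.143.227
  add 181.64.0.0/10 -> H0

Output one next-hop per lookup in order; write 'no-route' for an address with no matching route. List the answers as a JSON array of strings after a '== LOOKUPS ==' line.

Trace:
  add 78.206.143.227/32 -> H1 at depth 32
  add 181.113.166.208/28 -> H1 at depth 28
  add 29.0.0.0/8 -> H1 at depth 8
  ? 78.206.143.227  path d0:-→d1:-→d2:-→d3:-→d4:-→d5:-→d6:-→d7:-→d8:-→d9:-→d10:-→d11:-→d12:-→d13:-→d14:-→d15:-→d16:-→d17:-→d18:-→d19:-→d20:-→d21:-→d22:-→d23:-→d24:-→d25:-→d26:-→d27:-→d28:-→d29:-→d30:-→d31:-→d32:H1  best=H1
  - 181.113.166.208/28 clear@28
  ? 29.0.11.84  path d0:-→d1:-→d2:-→d3:-→d4:-→d5:-→d6:-→d7:-→d8:H1  best=H1
  add 172.224.0.0/12 -> H3 at depth 12
  add 181.113.0.0/16 -> H1 at depth 16
  add 29.32.240.0/20 -> H3 at depth 20
  add 172.224.0.0/12 -> H2 at depth 12
  ? 29.0.0.0  path d0:-→d1:-→d2:-→d3:-→d4:-→d5:-→d6:-→d7:-→d8:H1→d9:-→d10:-  best=H1
  add 0.0.0.0/0 -> H2 at depth 0
  add 172.230.210.0/24 -> H1 at depth 24
  ? 181.113.0.16  path d0:H2→d1:-→d2:-→d3:-→d4:-→d5:-→d6:-→d7:-→d8:-→d9:-→d10:-→d11:-→d12:-→d13:-→d14:-→d15:-→d16:H1  best=H1
  ? 172.230.210.204  path d0:H2→d1:-→d2:-→d3:-→d4:-→d5:-→d6:-→d7:-→d8:-→d9:-→d10:-→d11:-→d12:H2→d13:-→d14:-→d15:-→d16:-→d17:-→d18:-→d19:-→d20:-→d21:-→d22:-→d23:-→d24:H1  best=H1
  add 78.206.0.0/16 -> H3 at depth 16
  ? 172.230.210.44  path d0:H2→d1:-→d2:-→d3:-→d4:-→d5:-→d6:-→d7:-→d8:-→d9:-→d10:-→d11:-→d12:H2→d13:-→d14:-→d15:-→d16:-→d17:-→d18:-→d19:-→d20:-→d21:-→d22:-→d23:-→d24:H1  best=H1
  add 78.206.0.0/15 -> H2 at depth 15
  add 78.206.143.0/24 -> H1 at depth 24
  ? 172.224.212.229  path d0:H2→d1:-→d2:-→d3:-→d4:-→d5:-→d6:-→d7:-→d8:-→d9:-→d10:-→d11:-→d12:H2→d13:-  best=H2
  - 0.0.0.0/0 clear@0
  ? 181.113.0.2  path d0:-→d1:-→d2:-→d3:-→d4:-→d5:-→d6:-→d7:-→d8:-→d9:-→d10:-→d11:-→d12:-→d13:-→d14:-→d15:-→d16:H1  best=H1
  add 172.230.210.176/28 -> H3 at depth 28
  ? 29.2.136.12  path d0:-→d1:-→d2:-→d3:-→d4:-→d5:-→d6:-→d7:-→d8:H1→d9:-→d10:-  best=H1
  ? 172.224.1.118  path d0:-→d1:-→d2:-→d3:-→d4:-→d5:-→d6:-→d7:-→d8:-→d9:-→d10:-→d11:-→d12:H2→d13:-  best=H2
  add 78.206.143.227/32 -> H1 at depth 32
  add 181.113.166.0/24 -> H1 at depth 24
  ? 78.206.143.227  path d0:-→d1:-→d2:-→d3:-→d4:-→d5:-→d6:-→d7:-→d8:-→d9:-→d10:-→d11:-→d12:-→d13:-→d14:-→d15:H2→d16:H3→d17:-→d18:-→d19:-→d20:-→d21:-→d22:-→d23:-→d24:H1→d25:-→d26:-→d27:-→d28:-→d29:-→d30:-→d31:-→d32:H1  best=H1
  add 0.0.0.0/0 -> H0 at depth 0
  add 181.113.0.0/16 -> H3 at depth 16
  add 29.32.242.177/32 -> H3 at depth 32
  - 181.113.166.0/24 clear@24
  ? 12.180.122.10  path d0:H0→d1:-→d2:-→d3:-  best=H0
  add 29.32.242.0/24 -> H0 at depth 24
  ? 78.206.143.23  path d0:H0→d1:-→d2:-→d3:-→d4:-→d5:-→d6:-→d7:-→d8:-→d9:-→d10:-→d11:-→d12:-→d13:-→d14:-→d15:H2→d16:H3→d17:-→d18:-→d19:-→d20:-→d21:-→d22:-→d23:-→d24:H1  best=H1
  add 78.192.0.0/12 -> H2 at depth 12
  ? 78.206.0.1  path d0:H0→d1:-→d2:-→d3:-→d4:-→d5:-→d6:-→d7:-→d8:-→d9:-→d10:-→d11:-→d12:H2→d13:-→d14:-→d15:H2→d16:H3  best=H3
  add 172.224.0.0/12 -> H2 at depth 12
  ? 78.206.143.227  path d0:H0→d1:-→d2:-→d3:-→d4:-→d5:-→d6:-→d7:-→d8:-→d9:-→d10:-→d11:-→d12:H2→d13:-→d14:-→d15:H2→d16:H3→d17:-→d18:-→d19:-→d20:-→d21:-→d22:-→d23:-→d24:H1→d25:-→d26:-→d27:-→d28:-→d29:-→d30:-→d31:-→d32:H1  best=H1
  add 181.64.0.0/10 -> H0 at depth 10

== LOOKUPS ==
["H1","H1","H1","H1","H1","H1","H2","H1","H1","H2","H1","H0","H1","H3","H1"]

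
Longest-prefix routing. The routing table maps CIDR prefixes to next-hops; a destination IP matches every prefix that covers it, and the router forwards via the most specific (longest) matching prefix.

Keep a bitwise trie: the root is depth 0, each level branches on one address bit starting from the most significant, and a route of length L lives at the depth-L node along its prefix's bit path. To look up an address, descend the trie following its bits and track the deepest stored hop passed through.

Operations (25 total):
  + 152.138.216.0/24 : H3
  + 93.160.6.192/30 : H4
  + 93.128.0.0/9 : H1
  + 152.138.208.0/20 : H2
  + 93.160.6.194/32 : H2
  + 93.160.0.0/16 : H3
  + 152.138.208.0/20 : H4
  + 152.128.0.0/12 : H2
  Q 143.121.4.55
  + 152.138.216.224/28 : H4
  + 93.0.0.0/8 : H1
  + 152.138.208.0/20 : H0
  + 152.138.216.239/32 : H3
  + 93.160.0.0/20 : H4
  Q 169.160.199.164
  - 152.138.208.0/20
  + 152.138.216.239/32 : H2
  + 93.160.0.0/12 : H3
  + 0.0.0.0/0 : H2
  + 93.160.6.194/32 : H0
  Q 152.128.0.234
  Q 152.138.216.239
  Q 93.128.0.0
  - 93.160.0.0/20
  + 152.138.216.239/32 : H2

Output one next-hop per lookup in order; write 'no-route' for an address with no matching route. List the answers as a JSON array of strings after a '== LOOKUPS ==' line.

Apply in order:
  + 152.138.216.0/24 (H3) depth=24
  + 93.160.6.192/30 (H4) depth=30
  + 93.128.0.0/9 (H1) depth=9
  + 152.138.208.0/20 (H2) depth=20
  + 93.160.6.194/32 (H2) depth=32
  + 93.160.0.0/16 (H3) depth=16
  + 152.138.208.0/20 (H4) depth=20
  + 152.128.0.0/12 (H2) depth=12
  lookup 143.121.4.55: bits 100 walk d0:-→d1:-→d2:-→d3:- -> no-route
  + 152.138.216.224/28 (H4) depth=28
  + 93.0.0.0/8 (H1) depth=8
  + 152.138.208.0/20 (H0) depth=20
  + 152.138.216.239/32 (H3) depth=32
  + 93.160.0.0/20 (H4) depth=20
  lookup 169.160.199.164: bits 10 walk d0:-→d1:-→d2:- -> no-route
  del 152.138.208.0/20 (clear depth 20)
  + 152.138.216.239/32 (H2) depth=32
  + 93.160.0.0/12 (H3) depth=12
  + 0.0.0.0/0 (H2) depth=0
  + 93.160.6.194/32 (H0) depth=32
  lookup 152.128.0.234: bits 100110001000 walk d0:H2→d1:-→d2:-→d3:-→d4:-→d5:-→d6:-→d7:-→d8:-→d9:-→d10:-→d11:-→d12:H2 -> H2
  lookup 152.138.216.239: bits 10011000100010101101100011101111 walk d0:H2→d1:-→d2:-→d3:-→d4:-→d5:-→d6:-→d7:-→d8:-→d9:-→d10:-→d11:-→d12:H2→d13:-→d14:-→d15:-→d16:-→d17:-→d18:-→d19:-→d20:-→d21:-→d22:-→d23:-→d24:H3→d25:-→d26:-→d27:-→d28:H4→d29:-→d30:-→d31:-→d32:H2 -> H2
  lookup 93.128.0.0: bits 0101110110 walk d0:H2→d1:-→d2:-→d3:-→d4:-→d5:-→d6:-→d7:-→d8:H1→d9:H1→d10:- -> H1
  del 93.160.0.0/20 (clear depth 20)
  + 152.138.216.239/32 (H2) depth=32

== LOOKUPS ==
["no-route","no-route","H2","H2","H1"]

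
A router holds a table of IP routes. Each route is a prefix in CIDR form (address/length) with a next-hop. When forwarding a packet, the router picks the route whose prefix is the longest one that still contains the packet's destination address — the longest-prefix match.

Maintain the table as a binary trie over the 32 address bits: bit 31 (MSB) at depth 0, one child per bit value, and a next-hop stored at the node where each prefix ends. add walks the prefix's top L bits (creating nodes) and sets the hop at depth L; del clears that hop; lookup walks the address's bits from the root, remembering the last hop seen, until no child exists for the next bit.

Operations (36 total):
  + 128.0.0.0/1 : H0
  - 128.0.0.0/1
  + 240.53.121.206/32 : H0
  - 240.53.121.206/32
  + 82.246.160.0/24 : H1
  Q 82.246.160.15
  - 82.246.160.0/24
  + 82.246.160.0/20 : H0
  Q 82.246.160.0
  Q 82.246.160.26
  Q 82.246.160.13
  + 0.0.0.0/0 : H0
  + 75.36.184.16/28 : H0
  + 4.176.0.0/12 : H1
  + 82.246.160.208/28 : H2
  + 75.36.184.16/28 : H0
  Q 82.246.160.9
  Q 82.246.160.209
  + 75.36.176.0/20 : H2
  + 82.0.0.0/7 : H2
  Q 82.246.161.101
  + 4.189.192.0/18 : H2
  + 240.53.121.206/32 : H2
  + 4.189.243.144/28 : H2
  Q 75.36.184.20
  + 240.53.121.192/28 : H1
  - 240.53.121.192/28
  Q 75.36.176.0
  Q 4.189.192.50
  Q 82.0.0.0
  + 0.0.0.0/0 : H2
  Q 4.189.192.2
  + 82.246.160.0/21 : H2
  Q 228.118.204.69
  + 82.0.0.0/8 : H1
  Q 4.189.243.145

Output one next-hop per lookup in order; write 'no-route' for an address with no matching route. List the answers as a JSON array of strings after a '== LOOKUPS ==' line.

Process each operation:
  add 128.0.0.0/1 -> H0 at depth 1
  - 128.0.0.0/1 clear@1
  add 240.53.121.206/32 -> H0 at depth 32
  - 240.53.121.206/32 clear@32
  add 82.246.160.0/24 -> H1 at depth 24
  Q 82.246.160.15: descend 010100101111011010100000 ; hops seen [H1] ; pick H1
  - 82.246.160.0/24 clear@24
  add 82.246.160.0/20 -> H0 at depth 20
  Q 82.246.160.0: descend 010100101111011010100000 ; hops seen [H0] ; pick H0
  Q 82.246.160.26: descend 010100101111011010100000 ; hops seen [H0] ; pick H0
  Q 82.246.160.13: descend 010100101111011010100000 ; hops seen [H0] ; pick H0
  add 0.0.0.0/0 -> H0 at depth 0
  add 75.36.184.16/28 -> H0 at depth 28
  add 4.176.0.0/12 -> H1 at depth 12
  add 82.246.160.208/28 -> H2 at depth 28
  add 75.36.184.16/28 -> H0 at depth 28
  Q 82.246.160.9: descend 010100101111011010100000 ; hops seen [H0,H0] ; pick H0
  Q 82.246.160.209: descend 0101001011110110101000001101 ; hops seen [H0,H0,H2] ; pick H2
  add 75.36.176.0/20 -> H2 at depth 20
  add 82.0.0.0/7 -> H2 at depth 7
  Q 82.246.161.101: descend 01010010111101101010000 ; hops seen [H0,H2,H0] ; pick H0
  add 4.189.192.0/18 -> H2 at depth 18
  add 240.53.121.206/32 -> H2 at depth 32
  add 4.189.243.144/28 -> H2 at depth 28
  Q 75.36.184.20: descend 0100101100100100101110000001 ; hops seen [H0,H2,H0] ; pick H0
  add 240.53.121.192/28 -> H1 at depth 28
  - 240.53.121.192/28 clear@28
  Q 75.36.176.0: descend 01001011001001001011 ; hops seen [H0,H2] ; pick H2
  Q 4.189.192.50: descend 000001001011110111 ; hops seen [H0,H1,H2] ; pick H2
  Q 82.0.0.0: descend 01010010 ; hops seen [H0,H2] ; pick H2
  add 0.0.0.0/0 -> H2 at depth 0
  Q 4.189.192.2: descend 000001001011110111 ; hops seen [H2,H1,H2] ; pick H2
  add 82.246.160.0/21 -> H2 at depth 21
  Q 228.118.204.69: descend 111 ; hops seen [H2] ; pick H2
  add 82.0.0.0/8 -> H1 at depth 8
  Q 4.189.243.145: descend 0000010010111101111100111001 ; hops seen [H2,H1,H2,H2] ; pick H2

== LOOKUPS ==
["H1","H0","H0","H0","H0","H2","H0","H0","H2","H2","H2","H2","H2","H2"]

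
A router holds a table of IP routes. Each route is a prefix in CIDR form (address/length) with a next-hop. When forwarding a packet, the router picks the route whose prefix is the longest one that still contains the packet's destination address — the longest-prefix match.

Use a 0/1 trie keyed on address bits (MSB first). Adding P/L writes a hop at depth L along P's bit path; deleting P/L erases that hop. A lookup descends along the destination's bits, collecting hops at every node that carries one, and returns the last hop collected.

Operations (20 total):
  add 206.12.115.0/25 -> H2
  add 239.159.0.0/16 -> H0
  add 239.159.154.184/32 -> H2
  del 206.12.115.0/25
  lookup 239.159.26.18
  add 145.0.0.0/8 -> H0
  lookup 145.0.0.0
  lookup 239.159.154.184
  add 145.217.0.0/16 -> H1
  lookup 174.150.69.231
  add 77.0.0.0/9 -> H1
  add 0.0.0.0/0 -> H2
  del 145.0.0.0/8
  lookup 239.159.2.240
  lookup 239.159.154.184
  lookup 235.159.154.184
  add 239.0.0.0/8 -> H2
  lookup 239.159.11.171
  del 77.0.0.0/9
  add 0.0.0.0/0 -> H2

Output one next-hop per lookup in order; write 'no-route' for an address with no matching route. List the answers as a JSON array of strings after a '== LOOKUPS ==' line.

Trace:
  add 206.12.115.0/25 -> H2 at depth 25
  add 239.159.0.0/16 -> H0 at depth 16
  add 239.159.154.184/32 -> H2 at depth 32
  - 206.12.115.0/25 clear@25
  Q 239.159.26.18: descend 1110111110011111 ; hops seen [H0] ; pick H0
  add 145.0.0.0/8 -> H0 at depth 8
  Q 145.0.0.0: descend 10010001 ; hops seen [H0] ; pick H0
  Q 239.159.154.184: descend 11101111100111111001101010111000 ; hops seen [H0,H2] ; pick H2
  add 145.217.0.0/16 -> H1 at depth 16
  Q 174.150.69.231: descend 10 ; hops seen [∅] ; pick no-route
  add 77.0.0.0/9 -> H1 at depth 9
  add 0.0.0.0/0 -> H2 at depth 0
  - 145.0.0.0/8 clear@8
  Q 239.159.2.240: descend 1110111110011111 ; hops seen [H2,H0] ; pick H0
  Q 239.159.154.184: descend 11101111100111111001101010111000 ; hops seen [H2,H0,H2] ; pick H2
  Q 235.159.154.184: descend 11101 ; hops seen [H2] ; pick H2
  add 239.0.0.0/8 -> H2 at depth 8
  Q 239.159.11.171: descend 1110111110011111 ; hops seen [H2,H2,H0] ; pick H0
  - 77.0.0.0/9 clear@9
  add 0.0.0.0/0 -> H2 at depth 0

== LOOKUPS ==
["H0","H0","H2","no-route","H0","H2","H2","H0"]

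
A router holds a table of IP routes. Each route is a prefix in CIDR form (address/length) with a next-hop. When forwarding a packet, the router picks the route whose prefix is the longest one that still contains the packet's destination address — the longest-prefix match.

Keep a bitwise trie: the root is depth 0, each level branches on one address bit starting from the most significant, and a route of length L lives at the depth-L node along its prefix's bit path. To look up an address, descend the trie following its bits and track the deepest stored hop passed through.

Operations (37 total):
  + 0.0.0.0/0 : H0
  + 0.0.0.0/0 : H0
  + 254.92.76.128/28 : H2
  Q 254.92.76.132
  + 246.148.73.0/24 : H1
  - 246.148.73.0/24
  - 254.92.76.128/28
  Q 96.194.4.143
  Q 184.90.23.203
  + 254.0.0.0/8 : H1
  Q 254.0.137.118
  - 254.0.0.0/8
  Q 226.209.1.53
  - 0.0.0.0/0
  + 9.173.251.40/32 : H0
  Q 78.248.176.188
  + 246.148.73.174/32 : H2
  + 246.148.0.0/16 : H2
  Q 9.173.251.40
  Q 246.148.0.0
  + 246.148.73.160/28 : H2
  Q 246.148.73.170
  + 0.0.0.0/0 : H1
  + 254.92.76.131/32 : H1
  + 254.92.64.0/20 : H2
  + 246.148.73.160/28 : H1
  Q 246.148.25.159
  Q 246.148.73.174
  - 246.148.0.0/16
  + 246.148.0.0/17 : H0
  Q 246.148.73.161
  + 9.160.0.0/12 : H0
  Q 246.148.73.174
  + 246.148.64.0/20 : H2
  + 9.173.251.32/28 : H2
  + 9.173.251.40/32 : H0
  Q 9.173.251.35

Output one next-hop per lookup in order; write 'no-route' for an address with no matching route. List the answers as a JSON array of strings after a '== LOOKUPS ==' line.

Apply in order:
  + 0.0.0.0/0 (H0) depth=0
  + 0.0.0.0/0 (H0) depth=0
  + 254.92.76.128/28 (H2) depth=28
  lookup 254.92.76.132: bits 1111111001011100010011001000 walk d0:H0→d1:-→d2:-→d3:-→d4:-→d5:-→d6:-→d7:-→d8:-→d9:-→d10:-→d11:-→d12:-→d13:-→d14:-→d15:-→d16:-→d17:-→d18:-→d19:-→d20:-→d21:-→d22:-→d23:-→d24:-→d25:-→d26:-→d27:-→d28:H2 -> H2
  + 246.148.73.0/24 (H1) depth=24
  - 246.148.73.0/24 clear@24
  - 254.92.76.128/28 clear@28
  lookup 96.194.4.143: bits ε walk d0:H0 -> H0
  lookup 184.90.23.203: bits 1 walk d0:H0→d1:- -> H0
  + 254.0.0.0/8 (H1) depth=8
  lookup 254.0.137.118: bits 111111100 walk d0:H0→d1:-→d2:-→d3:-→d4:-→d5:-→d6:-→d7:-→d8:H1→d9:- -> H1
  - 254.0.0.0/8 clear@8
  lookup 226.209.1.53: bits 111 walk d0:H0→d1:-→d2:-→d3:- -> H0
  - 0.0.0.0/0 clear@0
  + 9.173.251.40/32 (H0) depth=32
  lookup 78.248.176.188: bits 0 walk d0:-→d1:- -> no-route
  + 246.148.73.174/32 (H2) depth=32
  + 246.148.0.0/16 (H2) depth=16
  lookup 9.173.251.40: bits 00001001101011011111101100101000 walk d0:-→d1:-→d2:-→d3:-→d4:-→d5:-→d6:-→d7:-→d8:-→d9:-→d10:-→d11:-→d12:-→d13:-→d14:-→d15:-→d16:-→d17:-→d18:-→d19:-→d20:-→d21:-→d22:-→d23:-→d24:-→d25:-→d26:-→d27:-→d28:-→d29:-→d30:-→d31:-→d32:H0 -> H0
  lookup 246.148.0.0: bits 11110110100101000 walk d0:-→d1:-→d2:-→d3:-→d4:-→d5:-→d6:-→d7:-→d8:-→d9:-→d10:-→d11:-→d12:-→d13:-→d14:-→d15:-→d16:H2→d17:- -> H2
  + 246.148.73.160/28 (H2) depth=28
  lookup 246.148.73.170: bits 11110110100101000100100110101 walk d0:-→d1:-→d2:-→d3:-→d4:-→d5:-→d6:-→d7:-→d8:-→d9:-→d10:-→d11:-→d12:-→d13:-→d14:-→d15:-→d16:H2→d17:-→d18:-→d19:-→d20:-→d21:-→d22:-→d23:-→d24:-→d25:-→d26:-→d27:-→d28:H2→d29:- -> H2
  + 0.0.0.0/0 (H1) depth=0
  + 254.92.76.131/32 (H1) depth=32
  + 254.92.64.0/20 (H2) depth=20
  + 246.148.73.160/28 (H1) depth=28
  lookup 246.148.25.159: bits 11110110100101000 walk d0:H1→d1:-→d2:-→d3:-→d4:-→d5:-→d6:-→d7:-→d8:-→d9:-→d10:-→d11:-→d12:-→d13:-→d14:-→d15:-→d16:H2→d17:- -> H2
  lookup 246.148.73.174: bits 11110110100101000100100110101110 walk d0:H1→d1:-→d2:-→d3:-→d4:-→d5:-→d6:-→d7:-→d8:-→d9:-→d10:-→d11:-→d12:-→d13:-→d14:-→d15:-→d16:H2→d17:-→d18:-→d19:-→d20:-→d21:-→d22:-→d23:-→d24:-→d25:-→d26:-→d27:-→d28:H1→d29:-→d30:-→d31:-→d32:H2 -> H2
  - 246.148.0.0/16 clear@16
  + 246.148.0.0/17 (H0) depth=17
  lookup 246.148.73.161: bits 1111011010010100010010011010 walk d0:H1→d1:-→d2:-→d3:-→d4:-→d5:-→d6:-→d7:-→d8:-→d9:-→d10:-→d11:-→d12:-→d13:-→d14:-→d15:-→d16:-→d17:H0→d18:-→d19:-→d20:-→d21:-→d22:-→d23:-→d24:-→d25:-→d26:-→d27:-→d28:H1 -> H1
  + 9.160.0.0/12 (H0) depth=12
  lookup 246.148.73.174: bits 11110110100101000100100110101110 walk d0:H1→d1:-→d2:-→d3:-→d4:-→d5:-→d6:-→d7:-→d8:-→d9:-→d10:-→d11:-→d12:-→d13:-→d14:-→d15:-→d16:-→d17:H0→d18:-→d19:-→d20:-→d21:-→d22:-→d23:-→d24:-→d25:-→d26:-→d27:-→d28:H1→d29:-→d30:-→d31:-→d32:H2 -> H2
  + 246.148.64.0/20 (H2) depth=20
  + 9.173.251.32/28 (H2) depth=28
  + 9.173.251.40/32 (H0) depth=32
  lookup 9.173.251.35: bits 0000100110101101111110110010 walk d0:H1→d1:-→d2:-→d3:-→d4:-→d5:-→d6:-→d7:-→d8:-→d9:-→d10:-→d11:-→d12:H0→d13:-→d14:-→d15:-→d16:-→d17:-→d18:-→d19:-→d20:-→d21:-→d22:-→d23:-→d24:-→d25:-→d26:-→d27:-→d28:H2 -> H2

== LOOKUPS ==
["H2","H0","H0","H1","H0","no-route","H0","H2","H2","H2","H2","H1","H2","H2"]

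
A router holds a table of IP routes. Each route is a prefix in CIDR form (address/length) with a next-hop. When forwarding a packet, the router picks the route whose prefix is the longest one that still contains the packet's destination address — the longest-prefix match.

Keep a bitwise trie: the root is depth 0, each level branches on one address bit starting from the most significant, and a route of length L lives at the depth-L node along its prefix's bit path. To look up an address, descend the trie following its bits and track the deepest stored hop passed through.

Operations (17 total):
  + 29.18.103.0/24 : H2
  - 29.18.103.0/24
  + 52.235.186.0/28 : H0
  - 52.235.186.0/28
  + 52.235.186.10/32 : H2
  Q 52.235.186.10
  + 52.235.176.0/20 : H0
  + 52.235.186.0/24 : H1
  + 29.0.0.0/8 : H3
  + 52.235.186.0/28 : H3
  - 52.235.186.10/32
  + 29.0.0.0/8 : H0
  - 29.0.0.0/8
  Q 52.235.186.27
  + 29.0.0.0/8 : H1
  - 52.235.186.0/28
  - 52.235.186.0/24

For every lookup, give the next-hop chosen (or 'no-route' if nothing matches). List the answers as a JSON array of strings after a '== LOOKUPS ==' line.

Process each operation:
  + 29.18.103.0/24 (H2) depth=24
  del 29.18.103.0/24 (clear depth 24)
  + 52.235.186.0/28 (H0) depth=28
  del 52.235.186.0/28 (clear depth 28)
  + 52.235.186.10/32 (H2) depth=32
  Q 52.235.186.10: descend 00110100111010111011101000001010 ; hops seen [H2] ; pick H2
  + 52.235.176.0/20 (H0) depth=20
  + 52.235.186.0/24 (H1) depth=24
  + 29.0.0.0/8 (H3) depth=8
  + 52.235.186.0/28 (H3) depth=28
  del 52.235.186.10/32 (clear depth 32)
  + 29.0.0.0/8 (H0) depth=8
  del 29.0.0.0/8 (clear depth 8)
  Q 52.235.186.27: descend 001101001110101110111010000 ; hops seen [H0,H1] ; pick H1
  + 29.0.0.0/8 (H1) depth=8
  del 52.235.186.0/28 (clear depth 28)
  del 52.235.186.0/24 (clear depth 24)

== LOOKUPS ==
["H2","H1"]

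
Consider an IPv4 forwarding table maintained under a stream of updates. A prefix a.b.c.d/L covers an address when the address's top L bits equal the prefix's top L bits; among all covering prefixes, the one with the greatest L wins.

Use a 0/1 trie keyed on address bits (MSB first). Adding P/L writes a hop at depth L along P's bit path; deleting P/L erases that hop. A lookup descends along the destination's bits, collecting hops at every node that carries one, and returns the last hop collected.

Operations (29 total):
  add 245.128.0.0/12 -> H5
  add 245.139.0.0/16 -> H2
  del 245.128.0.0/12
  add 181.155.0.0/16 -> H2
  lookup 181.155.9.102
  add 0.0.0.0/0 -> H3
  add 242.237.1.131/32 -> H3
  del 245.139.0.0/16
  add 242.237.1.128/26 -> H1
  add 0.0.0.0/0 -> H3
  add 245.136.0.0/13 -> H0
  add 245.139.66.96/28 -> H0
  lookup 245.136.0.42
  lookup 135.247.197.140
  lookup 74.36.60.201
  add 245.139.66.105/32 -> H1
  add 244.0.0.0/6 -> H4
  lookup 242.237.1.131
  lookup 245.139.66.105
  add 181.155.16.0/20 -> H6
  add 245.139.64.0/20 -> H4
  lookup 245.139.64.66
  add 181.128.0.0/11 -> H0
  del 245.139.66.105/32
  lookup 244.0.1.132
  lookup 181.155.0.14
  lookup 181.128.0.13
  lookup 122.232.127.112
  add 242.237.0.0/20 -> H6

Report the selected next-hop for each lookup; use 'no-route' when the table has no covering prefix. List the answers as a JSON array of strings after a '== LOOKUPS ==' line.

Trace:
  + 245.128.0.0/12 (H5) depth=12
  + 245.139.0.0/16 (H2) depth=16
  - 245.128.0.0/12 clear@12
  + 181.155.0.0/16 (H2) depth=16
  ? 181.155.9.102  path d0:-→d1:-→d2:-→d3:-→d4:-→d5:-→d6:-→d7:-→d8:-→d9:-→d10:-→d11:-→d12:-→d13:-→d14:-→d15:-→d16:H2  best=H2
  + 0.0.0.0/0 (H3) depth=0
  + 242.237.1.131/32 (H3) depth=32
  - 245.139.0.0/16 clear@16
  + 242.237.1.128/26 (H1) depth=26
  + 0.0.0.0/0 (H3) depth=0
  + 245.136.0.0/13 (H0) depth=13
  + 245.139.66.96/28 (H0) depth=28
  ? 245.136.0.42  path d0:H3→d1:-→d2:-→d3:-→d4:-→d5:-→d6:-→d7:-→d8:-→d9:-→d10:-→d11:-→d12:-→d13:H0→d14:-  best=H0
  ? 135.247.197.140  path d0:H3→d1:-→d2:-  best=H3
  ? 74.36.60.201  path d0:H3  best=H3
  + 245.139.66.105/32 (H1) depth=32
  + 244.0.0.0/6 (H4) depth=6
  ? 242.237.1.131  path d0:H3→d1:-→d2:-→d3:-→d4:-→d5:-→d6:-→d7:-→d8:-→d9:-→d10:-→d11:-→d12:-→d13:-→d14:-→d15:-→d16:-→d17:-→d18:-→d19:-→d20:-→d21:-→d22:-→d23:-→d24:-→d25:-→d26:H1→d27:-→d28:-→d29:-→d30:-→d31:-→d32:H3  best=H3
  ? 245.139.66.105  path d0:H3→d1:-→d2:-→d3:-→d4:-→d5:-→d6:H4→d7:-→d8:-→d9:-→d10:-→d11:-→d12:-→d13:H0→d14:-→d15:-→d16:-→d17:-→d18:-→d19:-→d20:-→d21:-→d22:-→d23:-→d24:-→d25:-→d26:-→d27:-→d28:H0→d29:-→d30:-→d31:-→d32:H1  best=H1
  + 181.155.16.0/20 (H6) depth=20
  + 245.139.64.0/20 (H4) depth=20
  ? 245.139.64.66  path d0:H3→d1:-→d2:-→d3:-→d4:-→d5:-→d6:H4→d7:-→d8:-→d9:-→d10:-→d11:-→d12:-→d13:H0→d14:-→d15:-→d16:-→d17:-→d18:-→d19:-→d20:H4→d21:-→d22:-  best=H4
  + 181.128.0.0/11 (H0) depth=11
  - 245.139.66.105/32 clear@32
  ? 244.0.1.132  path d0:H3→d1:-→d2:-→d3:-→d4:-→d5:-→d6:H4→d7:-  best=H4
  ? 181.155.0.14  path d0:H3→d1:-→d2:-→d3:-→d4:-→d5:-→d6:-→d7:-→d8:-→d9:-→d10:-→d11:H0→d12:-→d13:-→d14:-→d15:-→d16:H2→d17:-→d18:-→d19:-  best=H2
  ? 181.128.0.13  path d0:H3→d1:-→d2:-→d3:-→d4:-→d5:-→d6:-→d7:-→d8:-→d9:-→d10:-→d11:H0  best=H0
  ? 122.232.127.112  path d0:H3  best=H3
  + 242.237.0.0/20 (H6) depth=20

== LOOKUPS ==
["H2","H0","H3","H3","H3","H1","H4","H4","H2","H0","H3"]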